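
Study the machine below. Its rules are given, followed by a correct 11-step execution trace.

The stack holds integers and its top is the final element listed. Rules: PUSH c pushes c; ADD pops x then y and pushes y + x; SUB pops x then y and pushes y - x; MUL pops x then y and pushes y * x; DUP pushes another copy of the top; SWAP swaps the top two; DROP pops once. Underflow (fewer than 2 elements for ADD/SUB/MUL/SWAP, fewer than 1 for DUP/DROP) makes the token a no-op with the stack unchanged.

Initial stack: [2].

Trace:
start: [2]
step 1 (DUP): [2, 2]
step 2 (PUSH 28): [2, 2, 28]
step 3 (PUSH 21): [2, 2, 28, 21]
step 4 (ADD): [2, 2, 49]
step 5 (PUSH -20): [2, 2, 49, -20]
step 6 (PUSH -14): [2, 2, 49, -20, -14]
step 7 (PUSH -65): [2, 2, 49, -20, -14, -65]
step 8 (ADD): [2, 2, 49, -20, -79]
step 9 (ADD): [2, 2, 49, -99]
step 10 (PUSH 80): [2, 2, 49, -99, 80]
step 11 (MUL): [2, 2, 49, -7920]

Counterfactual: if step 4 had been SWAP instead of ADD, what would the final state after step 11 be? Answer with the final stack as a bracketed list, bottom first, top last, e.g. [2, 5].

(re-executing from step 4 with the substitution; state before step 4: [2, 2, 28, 21])
step 4 (SWAP): [2, 2, 21, 28]
step 5 (PUSH -20): [2, 2, 21, 28, -20]
step 6 (PUSH -14): [2, 2, 21, 28, -20, -14]
step 7 (PUSH -65): [2, 2, 21, 28, -20, -14, -65]
step 8 (ADD): [2, 2, 21, 28, -20, -79]
step 9 (ADD): [2, 2, 21, 28, -99]
step 10 (PUSH 80): [2, 2, 21, 28, -99, 80]
step 11 (MUL): [2, 2, 21, 28, -7920]

[2, 2, 21, 28, -7920]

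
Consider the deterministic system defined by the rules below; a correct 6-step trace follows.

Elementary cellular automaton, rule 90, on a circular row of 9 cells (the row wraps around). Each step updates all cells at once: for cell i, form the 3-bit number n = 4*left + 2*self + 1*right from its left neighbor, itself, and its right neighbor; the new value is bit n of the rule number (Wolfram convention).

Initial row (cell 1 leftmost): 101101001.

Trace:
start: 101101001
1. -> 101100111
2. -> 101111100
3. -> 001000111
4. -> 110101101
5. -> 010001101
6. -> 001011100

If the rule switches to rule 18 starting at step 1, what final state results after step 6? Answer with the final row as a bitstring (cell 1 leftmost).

(re-executing steps 1..6 under rule 18; state before step 1: 101101001)
1. -> 000000110
2. -> 000001001
3. -> 100010110
4. -> 010100000
5. -> 100010000
6. -> 010101001

010101001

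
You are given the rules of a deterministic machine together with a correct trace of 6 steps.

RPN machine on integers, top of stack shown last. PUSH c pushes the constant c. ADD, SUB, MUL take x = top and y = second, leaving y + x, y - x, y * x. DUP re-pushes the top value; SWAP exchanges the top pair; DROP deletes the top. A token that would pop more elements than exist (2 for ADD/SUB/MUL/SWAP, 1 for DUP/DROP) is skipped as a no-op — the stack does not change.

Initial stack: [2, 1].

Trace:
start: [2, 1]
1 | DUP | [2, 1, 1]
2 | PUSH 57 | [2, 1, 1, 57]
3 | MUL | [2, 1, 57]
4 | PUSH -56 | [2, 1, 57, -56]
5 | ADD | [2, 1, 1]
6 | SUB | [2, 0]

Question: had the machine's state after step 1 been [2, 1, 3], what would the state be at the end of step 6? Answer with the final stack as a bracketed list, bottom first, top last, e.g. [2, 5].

state after step 1 := [2, 1, 3]
2 | PUSH 57 | [2, 1, 3, 57]
3 | MUL | [2, 1, 171]
4 | PUSH -56 | [2, 1, 171, -56]
5 | ADD | [2, 1, 115]
6 | SUB | [2, -114]

[2, -114]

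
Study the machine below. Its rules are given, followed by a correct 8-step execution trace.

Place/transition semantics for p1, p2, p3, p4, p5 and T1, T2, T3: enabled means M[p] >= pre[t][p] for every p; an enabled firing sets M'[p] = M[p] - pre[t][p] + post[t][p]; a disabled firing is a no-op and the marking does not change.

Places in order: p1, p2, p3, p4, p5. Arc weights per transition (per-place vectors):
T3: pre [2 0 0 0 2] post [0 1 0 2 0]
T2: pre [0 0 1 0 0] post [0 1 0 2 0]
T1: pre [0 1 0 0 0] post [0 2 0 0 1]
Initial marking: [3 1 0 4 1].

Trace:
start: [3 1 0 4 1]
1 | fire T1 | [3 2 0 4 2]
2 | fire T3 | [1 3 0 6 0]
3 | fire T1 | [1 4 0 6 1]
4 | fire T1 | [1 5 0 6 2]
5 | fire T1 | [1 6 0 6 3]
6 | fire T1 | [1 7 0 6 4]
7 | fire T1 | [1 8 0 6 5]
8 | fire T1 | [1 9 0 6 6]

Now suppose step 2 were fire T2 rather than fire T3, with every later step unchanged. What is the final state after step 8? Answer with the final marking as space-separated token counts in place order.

3 8 0 4 8

(re-executing from step 2 with the substitution; state before step 2: [3 2 0 4 2])
2 | fire T2 | [3 2 0 4 2]
3 | fire T1 | [3 3 0 4 3]
4 | fire T1 | [3 4 0 4 4]
5 | fire T1 | [3 5 0 4 5]
6 | fire T1 | [3 6 0 4 6]
7 | fire T1 | [3 7 0 4 7]
8 | fire T1 | [3 8 0 4 8]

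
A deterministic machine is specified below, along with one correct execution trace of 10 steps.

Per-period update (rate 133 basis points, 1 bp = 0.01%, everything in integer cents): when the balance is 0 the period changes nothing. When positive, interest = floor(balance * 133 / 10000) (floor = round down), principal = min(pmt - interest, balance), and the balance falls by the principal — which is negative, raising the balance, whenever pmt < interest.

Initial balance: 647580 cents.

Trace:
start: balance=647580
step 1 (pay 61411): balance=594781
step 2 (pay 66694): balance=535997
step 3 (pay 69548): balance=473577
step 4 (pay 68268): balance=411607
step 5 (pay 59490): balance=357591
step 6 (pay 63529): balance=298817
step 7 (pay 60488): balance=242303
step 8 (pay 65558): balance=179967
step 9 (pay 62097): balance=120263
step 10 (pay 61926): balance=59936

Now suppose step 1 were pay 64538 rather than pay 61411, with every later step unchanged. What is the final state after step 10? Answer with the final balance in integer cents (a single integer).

56414

(re-executing from step 1 with the substitution; state before step 1: balance=647580)
step 1 (pay 64538): balance=591654
step 2 (pay 66694): balance=532828
step 3 (pay 69548): balance=470366
step 4 (pay 68268): balance=408353
step 5 (pay 59490): balance=354294
step 6 (pay 63529): balance=295477
step 7 (pay 60488): balance=238918
step 8 (pay 65558): balance=176537
step 9 (pay 62097): balance=116787
step 10 (pay 61926): balance=56414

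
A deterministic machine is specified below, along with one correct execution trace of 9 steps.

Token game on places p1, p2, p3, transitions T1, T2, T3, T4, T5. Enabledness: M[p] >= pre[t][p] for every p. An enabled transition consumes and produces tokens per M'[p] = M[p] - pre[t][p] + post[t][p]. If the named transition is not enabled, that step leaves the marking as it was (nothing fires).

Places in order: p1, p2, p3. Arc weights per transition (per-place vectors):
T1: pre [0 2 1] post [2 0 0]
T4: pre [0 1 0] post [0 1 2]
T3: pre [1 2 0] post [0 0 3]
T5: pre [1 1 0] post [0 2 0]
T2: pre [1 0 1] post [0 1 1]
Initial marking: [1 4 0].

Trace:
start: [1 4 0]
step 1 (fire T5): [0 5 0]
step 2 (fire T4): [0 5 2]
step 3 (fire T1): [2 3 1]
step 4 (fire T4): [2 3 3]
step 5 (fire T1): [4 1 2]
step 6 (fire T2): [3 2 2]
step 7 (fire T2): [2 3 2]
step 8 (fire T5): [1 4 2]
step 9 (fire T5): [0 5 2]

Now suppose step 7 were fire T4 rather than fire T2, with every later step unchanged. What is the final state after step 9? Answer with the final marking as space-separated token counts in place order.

(re-executing from step 7 with the substitution; state before step 7: [3 2 2])
step 7 (fire T4): [3 2 4]
step 8 (fire T5): [2 3 4]
step 9 (fire T5): [1 4 4]

1 4 4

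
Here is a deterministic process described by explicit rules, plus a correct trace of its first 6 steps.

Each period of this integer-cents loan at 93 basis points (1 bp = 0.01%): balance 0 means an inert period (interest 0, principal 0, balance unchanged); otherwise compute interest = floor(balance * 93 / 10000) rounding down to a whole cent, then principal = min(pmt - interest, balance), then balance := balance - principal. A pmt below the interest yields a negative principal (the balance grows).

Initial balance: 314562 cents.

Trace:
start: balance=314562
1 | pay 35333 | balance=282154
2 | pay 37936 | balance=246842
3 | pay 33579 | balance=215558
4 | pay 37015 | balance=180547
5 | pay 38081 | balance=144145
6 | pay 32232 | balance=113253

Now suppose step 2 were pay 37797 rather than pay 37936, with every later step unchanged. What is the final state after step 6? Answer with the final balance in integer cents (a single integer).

(re-executing from step 2 with the substitution; state before step 2: balance=282154)
2 | pay 37797 | balance=246981
3 | pay 33579 | balance=215698
4 | pay 37015 | balance=180688
5 | pay 38081 | balance=144287
6 | pay 32232 | balance=113396

113396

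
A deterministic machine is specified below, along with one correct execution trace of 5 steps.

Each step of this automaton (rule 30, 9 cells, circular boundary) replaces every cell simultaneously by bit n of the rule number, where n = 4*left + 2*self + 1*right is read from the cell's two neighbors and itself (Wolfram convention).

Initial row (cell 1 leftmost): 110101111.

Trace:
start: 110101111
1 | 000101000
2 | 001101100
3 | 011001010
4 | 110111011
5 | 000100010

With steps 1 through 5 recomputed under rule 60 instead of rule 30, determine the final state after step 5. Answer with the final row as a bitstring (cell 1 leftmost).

(re-executing steps 1..5 under rule 60; state before step 1: 110101111)
1 | 001111000
2 | 001000100
3 | 001100110
4 | 001010101
5 | 101111111

101111111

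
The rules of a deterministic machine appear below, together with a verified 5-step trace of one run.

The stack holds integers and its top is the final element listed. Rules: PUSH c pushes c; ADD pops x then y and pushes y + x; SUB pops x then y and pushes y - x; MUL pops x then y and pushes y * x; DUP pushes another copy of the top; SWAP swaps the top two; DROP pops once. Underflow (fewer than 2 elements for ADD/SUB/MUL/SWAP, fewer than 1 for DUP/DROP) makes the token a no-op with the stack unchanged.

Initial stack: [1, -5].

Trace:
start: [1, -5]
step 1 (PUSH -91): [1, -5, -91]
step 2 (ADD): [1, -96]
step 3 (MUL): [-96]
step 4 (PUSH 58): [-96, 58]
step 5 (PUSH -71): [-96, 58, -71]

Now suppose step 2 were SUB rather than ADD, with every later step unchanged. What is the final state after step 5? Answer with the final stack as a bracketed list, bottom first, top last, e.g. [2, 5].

[86, 58, -71]

(re-executing from step 2 with the substitution; state before step 2: [1, -5, -91])
step 2 (SUB): [1, 86]
step 3 (MUL): [86]
step 4 (PUSH 58): [86, 58]
step 5 (PUSH -71): [86, 58, -71]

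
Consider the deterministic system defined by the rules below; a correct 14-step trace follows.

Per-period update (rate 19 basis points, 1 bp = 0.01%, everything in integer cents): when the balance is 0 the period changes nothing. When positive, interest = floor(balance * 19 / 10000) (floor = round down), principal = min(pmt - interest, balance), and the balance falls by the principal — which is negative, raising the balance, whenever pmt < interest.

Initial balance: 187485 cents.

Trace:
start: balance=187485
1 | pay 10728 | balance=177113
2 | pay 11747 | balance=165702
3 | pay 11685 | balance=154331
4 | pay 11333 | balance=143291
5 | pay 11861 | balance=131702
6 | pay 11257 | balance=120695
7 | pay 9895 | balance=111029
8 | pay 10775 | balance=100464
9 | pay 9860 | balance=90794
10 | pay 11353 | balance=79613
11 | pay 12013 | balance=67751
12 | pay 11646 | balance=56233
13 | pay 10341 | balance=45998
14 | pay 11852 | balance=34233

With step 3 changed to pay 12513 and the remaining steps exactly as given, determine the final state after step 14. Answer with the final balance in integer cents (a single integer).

33387

(re-executing from step 3 with the substitution; state before step 3: balance=165702)
3 | pay 12513 | balance=153503
4 | pay 11333 | balance=142461
5 | pay 11861 | balance=130870
6 | pay 11257 | balance=119861
7 | pay 9895 | balance=110193
8 | pay 10775 | balance=99627
9 | pay 9860 | balance=89956
10 | pay 11353 | balance=78773
11 | pay 12013 | balance=66909
12 | pay 11646 | balance=55390
13 | pay 10341 | balance=45154
14 | pay 11852 | balance=33387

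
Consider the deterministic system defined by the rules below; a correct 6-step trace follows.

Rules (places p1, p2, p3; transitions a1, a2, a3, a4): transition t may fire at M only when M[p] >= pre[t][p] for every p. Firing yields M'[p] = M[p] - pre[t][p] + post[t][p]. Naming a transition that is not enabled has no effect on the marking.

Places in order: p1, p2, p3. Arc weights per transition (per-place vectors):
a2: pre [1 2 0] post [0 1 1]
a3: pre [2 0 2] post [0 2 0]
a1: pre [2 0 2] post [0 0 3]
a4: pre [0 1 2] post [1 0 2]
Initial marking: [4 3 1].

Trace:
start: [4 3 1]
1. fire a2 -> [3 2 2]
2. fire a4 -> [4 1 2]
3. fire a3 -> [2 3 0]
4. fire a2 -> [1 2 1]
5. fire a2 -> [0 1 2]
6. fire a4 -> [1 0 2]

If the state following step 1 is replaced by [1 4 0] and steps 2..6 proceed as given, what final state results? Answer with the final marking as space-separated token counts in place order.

state after step 1 := [1 4 0]
2. fire a4 -> [1 4 0]
3. fire a3 -> [1 4 0]
4. fire a2 -> [0 3 1]
5. fire a2 -> [0 3 1]
6. fire a4 -> [0 3 1]

0 3 1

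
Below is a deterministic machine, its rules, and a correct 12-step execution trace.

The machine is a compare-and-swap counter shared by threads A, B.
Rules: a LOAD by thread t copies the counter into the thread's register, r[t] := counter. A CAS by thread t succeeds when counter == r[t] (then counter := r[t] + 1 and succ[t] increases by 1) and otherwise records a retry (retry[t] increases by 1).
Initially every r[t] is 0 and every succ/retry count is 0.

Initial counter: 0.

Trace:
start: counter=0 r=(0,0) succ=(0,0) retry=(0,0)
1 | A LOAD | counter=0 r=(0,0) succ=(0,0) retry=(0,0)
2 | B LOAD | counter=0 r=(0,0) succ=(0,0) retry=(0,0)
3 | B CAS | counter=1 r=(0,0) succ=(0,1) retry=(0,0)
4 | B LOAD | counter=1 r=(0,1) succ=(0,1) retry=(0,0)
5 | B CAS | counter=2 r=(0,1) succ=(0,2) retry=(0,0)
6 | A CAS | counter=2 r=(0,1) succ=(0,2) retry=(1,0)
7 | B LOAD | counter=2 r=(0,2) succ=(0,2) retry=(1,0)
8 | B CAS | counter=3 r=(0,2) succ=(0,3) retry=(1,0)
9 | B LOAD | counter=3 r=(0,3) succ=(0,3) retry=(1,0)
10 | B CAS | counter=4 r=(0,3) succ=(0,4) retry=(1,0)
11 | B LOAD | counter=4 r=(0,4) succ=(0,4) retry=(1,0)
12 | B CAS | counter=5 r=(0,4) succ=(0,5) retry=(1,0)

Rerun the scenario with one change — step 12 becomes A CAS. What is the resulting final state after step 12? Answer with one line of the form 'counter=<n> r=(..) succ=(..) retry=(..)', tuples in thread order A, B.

(re-executing from step 12 with the substitution; state before step 12: counter=4 r=(0,4) succ=(0,4) retry=(1,0))
12 | A CAS | counter=4 r=(0,4) succ=(0,4) retry=(2,0)

counter=4 r=(0,4) succ=(0,4) retry=(2,0)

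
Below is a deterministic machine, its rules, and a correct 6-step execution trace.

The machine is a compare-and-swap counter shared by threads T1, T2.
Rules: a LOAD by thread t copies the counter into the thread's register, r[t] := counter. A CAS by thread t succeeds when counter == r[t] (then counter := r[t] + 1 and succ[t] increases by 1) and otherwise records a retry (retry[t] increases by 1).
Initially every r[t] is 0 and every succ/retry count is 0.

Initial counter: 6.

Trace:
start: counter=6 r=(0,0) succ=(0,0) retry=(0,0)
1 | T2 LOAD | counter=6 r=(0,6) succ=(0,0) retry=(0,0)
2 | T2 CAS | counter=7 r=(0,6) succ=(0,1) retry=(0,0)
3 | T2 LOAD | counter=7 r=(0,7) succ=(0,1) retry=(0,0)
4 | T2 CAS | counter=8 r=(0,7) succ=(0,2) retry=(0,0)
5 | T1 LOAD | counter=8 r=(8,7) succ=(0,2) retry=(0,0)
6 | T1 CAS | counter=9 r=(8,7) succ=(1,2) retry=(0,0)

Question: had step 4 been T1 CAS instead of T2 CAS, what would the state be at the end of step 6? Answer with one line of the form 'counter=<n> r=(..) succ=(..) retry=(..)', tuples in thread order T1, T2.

(re-executing from step 4 with the substitution; state before step 4: counter=7 r=(0,7) succ=(0,1) retry=(0,0))
4 | T1 CAS | counter=7 r=(0,7) succ=(0,1) retry=(1,0)
5 | T1 LOAD | counter=7 r=(7,7) succ=(0,1) retry=(1,0)
6 | T1 CAS | counter=8 r=(7,7) succ=(1,1) retry=(1,0)

counter=8 r=(7,7) succ=(1,1) retry=(1,0)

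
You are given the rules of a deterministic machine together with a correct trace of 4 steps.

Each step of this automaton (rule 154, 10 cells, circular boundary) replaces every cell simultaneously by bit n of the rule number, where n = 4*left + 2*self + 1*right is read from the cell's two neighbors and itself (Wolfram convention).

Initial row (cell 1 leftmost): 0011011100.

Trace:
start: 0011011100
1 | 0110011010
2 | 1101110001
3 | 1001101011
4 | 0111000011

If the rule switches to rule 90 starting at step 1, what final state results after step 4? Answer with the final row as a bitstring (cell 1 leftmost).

(re-executing steps 1..4 under rule 90; state before step 1: 0011011100)
1 | 0111010110
2 | 1101000111
3 | 0100101100
4 | 1011001110

1011001110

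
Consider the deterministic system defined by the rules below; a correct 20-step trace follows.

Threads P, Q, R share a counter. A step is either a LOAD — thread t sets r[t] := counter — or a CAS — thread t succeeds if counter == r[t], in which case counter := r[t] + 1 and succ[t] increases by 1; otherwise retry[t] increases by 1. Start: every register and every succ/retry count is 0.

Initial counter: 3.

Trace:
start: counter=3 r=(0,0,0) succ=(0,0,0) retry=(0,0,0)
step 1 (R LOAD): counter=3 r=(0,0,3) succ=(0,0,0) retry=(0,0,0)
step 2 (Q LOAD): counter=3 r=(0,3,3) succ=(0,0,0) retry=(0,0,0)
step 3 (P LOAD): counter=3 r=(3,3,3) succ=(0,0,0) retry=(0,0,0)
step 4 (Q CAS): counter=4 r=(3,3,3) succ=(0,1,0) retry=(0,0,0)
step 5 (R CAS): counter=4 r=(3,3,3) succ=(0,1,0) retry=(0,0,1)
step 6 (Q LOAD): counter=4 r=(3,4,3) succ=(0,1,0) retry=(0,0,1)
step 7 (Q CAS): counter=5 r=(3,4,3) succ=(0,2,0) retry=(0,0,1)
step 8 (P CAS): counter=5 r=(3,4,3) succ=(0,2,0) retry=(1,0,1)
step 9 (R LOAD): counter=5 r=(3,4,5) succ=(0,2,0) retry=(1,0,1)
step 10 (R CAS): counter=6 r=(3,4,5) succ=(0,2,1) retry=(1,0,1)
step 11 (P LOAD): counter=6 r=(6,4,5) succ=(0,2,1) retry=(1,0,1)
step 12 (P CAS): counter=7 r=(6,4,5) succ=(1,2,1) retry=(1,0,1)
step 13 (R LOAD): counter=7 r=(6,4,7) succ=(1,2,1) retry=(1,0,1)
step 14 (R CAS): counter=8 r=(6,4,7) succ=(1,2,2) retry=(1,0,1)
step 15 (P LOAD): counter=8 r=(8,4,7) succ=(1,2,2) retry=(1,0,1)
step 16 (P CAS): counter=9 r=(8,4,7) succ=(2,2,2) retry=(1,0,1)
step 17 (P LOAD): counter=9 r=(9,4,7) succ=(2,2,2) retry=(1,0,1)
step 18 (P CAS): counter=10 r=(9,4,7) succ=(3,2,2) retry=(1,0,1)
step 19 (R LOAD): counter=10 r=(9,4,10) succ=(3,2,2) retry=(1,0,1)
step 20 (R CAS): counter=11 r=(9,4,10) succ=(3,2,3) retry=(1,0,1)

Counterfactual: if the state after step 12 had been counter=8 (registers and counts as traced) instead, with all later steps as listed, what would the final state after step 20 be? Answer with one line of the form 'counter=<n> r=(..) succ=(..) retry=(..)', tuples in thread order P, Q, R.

state after step 12 := counter=8 r=(6,4,5) succ=(1,2,1) retry=(1,0,1)
step 13 (R LOAD): counter=8 r=(6,4,8) succ=(1,2,1) retry=(1,0,1)
step 14 (R CAS): counter=9 r=(6,4,8) succ=(1,2,2) retry=(1,0,1)
step 15 (P LOAD): counter=9 r=(9,4,8) succ=(1,2,2) retry=(1,0,1)
step 16 (P CAS): counter=10 r=(9,4,8) succ=(2,2,2) retry=(1,0,1)
step 17 (P LOAD): counter=10 r=(10,4,8) succ=(2,2,2) retry=(1,0,1)
step 18 (P CAS): counter=11 r=(10,4,8) succ=(3,2,2) retry=(1,0,1)
step 19 (R LOAD): counter=11 r=(10,4,11) succ=(3,2,2) retry=(1,0,1)
step 20 (R CAS): counter=12 r=(10,4,11) succ=(3,2,3) retry=(1,0,1)

counter=12 r=(10,4,11) succ=(3,2,3) retry=(1,0,1)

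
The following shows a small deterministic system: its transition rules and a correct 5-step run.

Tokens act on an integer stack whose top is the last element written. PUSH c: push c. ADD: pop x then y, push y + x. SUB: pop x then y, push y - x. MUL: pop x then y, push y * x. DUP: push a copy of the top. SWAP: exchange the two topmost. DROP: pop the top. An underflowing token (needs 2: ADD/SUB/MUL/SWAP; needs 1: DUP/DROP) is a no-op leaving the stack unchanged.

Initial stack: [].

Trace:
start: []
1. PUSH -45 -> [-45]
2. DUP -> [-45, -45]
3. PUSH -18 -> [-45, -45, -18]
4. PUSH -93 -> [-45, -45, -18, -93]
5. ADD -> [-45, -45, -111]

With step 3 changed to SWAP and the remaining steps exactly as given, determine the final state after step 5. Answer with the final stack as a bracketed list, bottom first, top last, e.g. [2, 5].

[-45, -138]

(re-executing from step 3 with the substitution; state before step 3: [-45, -45])
3. SWAP -> [-45, -45]
4. PUSH -93 -> [-45, -45, -93]
5. ADD -> [-45, -138]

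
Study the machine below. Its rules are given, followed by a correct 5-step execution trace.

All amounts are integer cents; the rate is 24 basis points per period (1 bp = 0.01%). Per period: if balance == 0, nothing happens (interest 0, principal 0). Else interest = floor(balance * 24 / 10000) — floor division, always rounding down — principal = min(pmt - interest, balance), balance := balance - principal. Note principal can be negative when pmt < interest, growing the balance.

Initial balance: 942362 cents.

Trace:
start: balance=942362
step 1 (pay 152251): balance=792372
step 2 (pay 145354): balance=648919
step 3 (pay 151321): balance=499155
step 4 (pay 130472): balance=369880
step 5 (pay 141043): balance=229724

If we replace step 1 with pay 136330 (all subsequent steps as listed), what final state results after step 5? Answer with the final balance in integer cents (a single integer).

245799

(re-executing from step 1 with the substitution; state before step 1: balance=942362)
step 1 (pay 136330): balance=808293
step 2 (pay 145354): balance=664878
step 3 (pay 151321): balance=515152
step 4 (pay 130472): balance=385916
step 5 (pay 141043): balance=245799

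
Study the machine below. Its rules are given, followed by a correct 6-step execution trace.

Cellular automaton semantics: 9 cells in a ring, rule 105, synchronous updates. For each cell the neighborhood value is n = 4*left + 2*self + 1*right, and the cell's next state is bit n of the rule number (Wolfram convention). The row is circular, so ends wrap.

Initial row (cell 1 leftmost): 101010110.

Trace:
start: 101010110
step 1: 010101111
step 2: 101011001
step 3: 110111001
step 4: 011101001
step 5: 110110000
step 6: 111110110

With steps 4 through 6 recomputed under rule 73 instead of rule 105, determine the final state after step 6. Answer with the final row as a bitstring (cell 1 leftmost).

(re-executing steps 4..6 under rule 73; state before step 4: 110111001)
step 4: 010101001
step 5: 000000000
step 6: 111111111

111111111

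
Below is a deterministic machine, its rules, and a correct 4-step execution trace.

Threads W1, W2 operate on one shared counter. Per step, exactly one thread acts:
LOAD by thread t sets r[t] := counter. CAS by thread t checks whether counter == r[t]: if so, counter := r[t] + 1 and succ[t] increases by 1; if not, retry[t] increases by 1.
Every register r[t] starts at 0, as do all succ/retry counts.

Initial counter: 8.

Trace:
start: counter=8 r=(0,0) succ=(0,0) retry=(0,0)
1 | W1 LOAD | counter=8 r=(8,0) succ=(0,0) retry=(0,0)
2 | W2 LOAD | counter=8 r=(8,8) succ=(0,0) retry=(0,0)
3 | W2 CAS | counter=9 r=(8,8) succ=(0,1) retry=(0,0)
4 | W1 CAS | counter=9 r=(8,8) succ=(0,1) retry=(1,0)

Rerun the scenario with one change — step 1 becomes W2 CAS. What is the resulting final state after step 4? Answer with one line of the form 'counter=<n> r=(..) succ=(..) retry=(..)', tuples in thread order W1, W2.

(re-executing from step 1 with the substitution; state before step 1: counter=8 r=(0,0) succ=(0,0) retry=(0,0))
1 | W2 CAS | counter=8 r=(0,0) succ=(0,0) retry=(0,1)
2 | W2 LOAD | counter=8 r=(0,8) succ=(0,0) retry=(0,1)
3 | W2 CAS | counter=9 r=(0,8) succ=(0,1) retry=(0,1)
4 | W1 CAS | counter=9 r=(0,8) succ=(0,1) retry=(1,1)

counter=9 r=(0,8) succ=(0,1) retry=(1,1)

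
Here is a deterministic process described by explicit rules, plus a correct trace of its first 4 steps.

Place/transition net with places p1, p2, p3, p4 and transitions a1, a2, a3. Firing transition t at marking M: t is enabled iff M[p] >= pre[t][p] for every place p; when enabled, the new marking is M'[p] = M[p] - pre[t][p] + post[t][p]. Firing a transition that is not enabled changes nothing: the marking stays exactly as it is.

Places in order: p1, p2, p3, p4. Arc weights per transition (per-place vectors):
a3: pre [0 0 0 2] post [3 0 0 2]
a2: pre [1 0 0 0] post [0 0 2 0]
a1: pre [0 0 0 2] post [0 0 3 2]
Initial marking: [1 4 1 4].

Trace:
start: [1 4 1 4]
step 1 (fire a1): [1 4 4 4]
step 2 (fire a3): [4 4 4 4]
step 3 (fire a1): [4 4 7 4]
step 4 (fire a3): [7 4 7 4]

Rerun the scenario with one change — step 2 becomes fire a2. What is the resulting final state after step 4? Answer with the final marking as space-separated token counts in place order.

3 4 9 4

(re-executing from step 2 with the substitution; state before step 2: [1 4 4 4])
step 2 (fire a2): [0 4 6 4]
step 3 (fire a1): [0 4 9 4]
step 4 (fire a3): [3 4 9 4]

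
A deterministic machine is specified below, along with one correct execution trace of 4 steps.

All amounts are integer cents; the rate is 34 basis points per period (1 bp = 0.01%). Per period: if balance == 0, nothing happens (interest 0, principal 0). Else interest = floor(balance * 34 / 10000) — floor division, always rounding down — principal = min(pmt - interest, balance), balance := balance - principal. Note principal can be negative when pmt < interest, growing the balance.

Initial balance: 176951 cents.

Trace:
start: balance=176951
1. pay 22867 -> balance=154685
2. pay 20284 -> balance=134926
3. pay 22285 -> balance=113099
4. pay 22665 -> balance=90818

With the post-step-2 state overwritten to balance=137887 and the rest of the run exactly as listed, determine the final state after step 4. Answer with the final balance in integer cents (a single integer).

state after step 2 := balance=137887
3. pay 22285 -> balance=116070
4. pay 22665 -> balance=93799

93799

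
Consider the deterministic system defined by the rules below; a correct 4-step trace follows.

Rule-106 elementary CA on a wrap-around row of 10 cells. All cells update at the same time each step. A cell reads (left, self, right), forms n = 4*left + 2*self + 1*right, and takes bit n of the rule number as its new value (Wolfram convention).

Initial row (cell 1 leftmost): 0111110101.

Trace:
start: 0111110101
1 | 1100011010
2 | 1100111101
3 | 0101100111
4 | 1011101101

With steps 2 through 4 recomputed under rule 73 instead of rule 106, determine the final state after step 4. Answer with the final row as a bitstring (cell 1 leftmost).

1101011000

(re-executing steps 2..4 under rule 73; state before step 2: 1100011010)
2 | 1101011000
3 | 1100011010
4 | 1101011000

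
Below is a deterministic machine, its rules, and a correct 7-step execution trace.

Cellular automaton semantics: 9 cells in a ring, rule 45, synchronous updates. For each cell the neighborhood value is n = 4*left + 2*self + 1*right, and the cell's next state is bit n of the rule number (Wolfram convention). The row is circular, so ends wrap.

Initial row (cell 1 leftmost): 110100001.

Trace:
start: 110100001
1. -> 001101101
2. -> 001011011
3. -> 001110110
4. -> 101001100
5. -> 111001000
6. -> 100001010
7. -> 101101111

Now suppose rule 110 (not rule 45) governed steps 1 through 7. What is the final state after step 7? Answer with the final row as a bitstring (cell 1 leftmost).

001111001

(re-executing steps 1..7 under rule 110; state before step 1: 110100001)
1. -> 011100011
2. -> 110100111
3. -> 011101100
4. -> 110111100
5. -> 111100101
6. -> 000101111
7. -> 001111001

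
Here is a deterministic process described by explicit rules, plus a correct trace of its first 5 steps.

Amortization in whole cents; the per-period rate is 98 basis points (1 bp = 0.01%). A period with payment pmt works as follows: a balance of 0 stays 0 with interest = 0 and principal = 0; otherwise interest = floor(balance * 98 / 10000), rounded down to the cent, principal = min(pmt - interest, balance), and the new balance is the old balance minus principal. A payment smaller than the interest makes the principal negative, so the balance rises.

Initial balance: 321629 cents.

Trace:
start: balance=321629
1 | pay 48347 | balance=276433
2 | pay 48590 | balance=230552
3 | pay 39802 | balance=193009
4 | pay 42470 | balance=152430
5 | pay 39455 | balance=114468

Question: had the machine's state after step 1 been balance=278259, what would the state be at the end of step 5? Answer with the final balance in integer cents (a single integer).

state after step 1 := balance=278259
2 | pay 48590 | balance=232395
3 | pay 39802 | balance=194870
4 | pay 42470 | balance=154309
5 | pay 39455 | balance=116366

116366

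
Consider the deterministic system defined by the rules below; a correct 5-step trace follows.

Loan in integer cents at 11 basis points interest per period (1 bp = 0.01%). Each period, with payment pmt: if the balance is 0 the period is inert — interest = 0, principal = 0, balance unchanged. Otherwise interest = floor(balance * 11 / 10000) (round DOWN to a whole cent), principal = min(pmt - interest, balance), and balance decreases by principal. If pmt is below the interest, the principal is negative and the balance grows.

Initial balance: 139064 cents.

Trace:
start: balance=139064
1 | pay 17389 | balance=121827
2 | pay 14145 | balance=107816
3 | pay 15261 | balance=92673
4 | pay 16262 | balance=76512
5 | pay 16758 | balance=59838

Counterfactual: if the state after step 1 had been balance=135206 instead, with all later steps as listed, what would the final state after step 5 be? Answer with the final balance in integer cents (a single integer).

73275

state after step 1 := balance=135206
2 | pay 14145 | balance=121209
3 | pay 15261 | balance=106081
4 | pay 16262 | balance=89935
5 | pay 16758 | balance=73275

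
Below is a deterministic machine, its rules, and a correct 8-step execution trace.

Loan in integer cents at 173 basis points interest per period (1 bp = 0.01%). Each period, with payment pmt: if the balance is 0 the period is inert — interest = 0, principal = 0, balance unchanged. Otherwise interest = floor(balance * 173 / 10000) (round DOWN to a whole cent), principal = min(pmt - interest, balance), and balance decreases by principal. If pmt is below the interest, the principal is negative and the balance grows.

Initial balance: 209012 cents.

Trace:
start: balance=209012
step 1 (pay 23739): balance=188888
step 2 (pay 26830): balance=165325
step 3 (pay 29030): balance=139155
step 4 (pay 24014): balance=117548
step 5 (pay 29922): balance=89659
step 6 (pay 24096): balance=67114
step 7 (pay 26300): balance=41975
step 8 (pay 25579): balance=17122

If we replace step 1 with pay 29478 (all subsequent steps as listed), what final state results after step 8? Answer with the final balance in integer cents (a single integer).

10650

(re-executing from step 1 with the substitution; state before step 1: balance=209012)
step 1 (pay 29478): balance=183149
step 2 (pay 26830): balance=159487
step 3 (pay 29030): balance=133216
step 4 (pay 24014): balance=111506
step 5 (pay 29922): balance=83513
step 6 (pay 24096): balance=60861
step 7 (pay 26300): balance=35613
step 8 (pay 25579): balance=10650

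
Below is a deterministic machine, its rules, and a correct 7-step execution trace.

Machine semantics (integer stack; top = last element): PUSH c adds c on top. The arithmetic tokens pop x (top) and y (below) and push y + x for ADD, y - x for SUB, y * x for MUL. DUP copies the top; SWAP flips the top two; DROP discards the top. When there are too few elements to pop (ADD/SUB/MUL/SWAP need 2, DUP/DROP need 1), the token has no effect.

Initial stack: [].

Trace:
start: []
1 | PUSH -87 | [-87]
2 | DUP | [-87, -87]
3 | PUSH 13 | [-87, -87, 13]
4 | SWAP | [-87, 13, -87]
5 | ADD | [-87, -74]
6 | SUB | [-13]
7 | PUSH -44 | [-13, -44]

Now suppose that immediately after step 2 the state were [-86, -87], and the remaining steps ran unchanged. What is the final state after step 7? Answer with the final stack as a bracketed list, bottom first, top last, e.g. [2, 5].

[-12, -44]

state after step 2 := [-86, -87]
3 | PUSH 13 | [-86, -87, 13]
4 | SWAP | [-86, 13, -87]
5 | ADD | [-86, -74]
6 | SUB | [-12]
7 | PUSH -44 | [-12, -44]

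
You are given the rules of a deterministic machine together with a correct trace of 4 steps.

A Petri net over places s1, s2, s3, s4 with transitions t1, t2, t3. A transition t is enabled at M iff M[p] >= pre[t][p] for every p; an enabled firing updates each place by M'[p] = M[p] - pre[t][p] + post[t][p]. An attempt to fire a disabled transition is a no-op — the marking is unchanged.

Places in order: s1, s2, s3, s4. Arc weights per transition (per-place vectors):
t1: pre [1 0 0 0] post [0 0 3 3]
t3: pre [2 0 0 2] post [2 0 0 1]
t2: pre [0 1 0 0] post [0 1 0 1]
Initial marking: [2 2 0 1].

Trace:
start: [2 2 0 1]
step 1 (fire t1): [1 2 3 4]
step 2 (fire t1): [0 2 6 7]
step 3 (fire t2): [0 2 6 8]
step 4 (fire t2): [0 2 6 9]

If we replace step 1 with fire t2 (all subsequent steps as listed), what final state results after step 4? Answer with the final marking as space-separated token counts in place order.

1 2 3 7

(re-executing from step 1 with the substitution; state before step 1: [2 2 0 1])
step 1 (fire t2): [2 2 0 2]
step 2 (fire t1): [1 2 3 5]
step 3 (fire t2): [1 2 3 6]
step 4 (fire t2): [1 2 3 7]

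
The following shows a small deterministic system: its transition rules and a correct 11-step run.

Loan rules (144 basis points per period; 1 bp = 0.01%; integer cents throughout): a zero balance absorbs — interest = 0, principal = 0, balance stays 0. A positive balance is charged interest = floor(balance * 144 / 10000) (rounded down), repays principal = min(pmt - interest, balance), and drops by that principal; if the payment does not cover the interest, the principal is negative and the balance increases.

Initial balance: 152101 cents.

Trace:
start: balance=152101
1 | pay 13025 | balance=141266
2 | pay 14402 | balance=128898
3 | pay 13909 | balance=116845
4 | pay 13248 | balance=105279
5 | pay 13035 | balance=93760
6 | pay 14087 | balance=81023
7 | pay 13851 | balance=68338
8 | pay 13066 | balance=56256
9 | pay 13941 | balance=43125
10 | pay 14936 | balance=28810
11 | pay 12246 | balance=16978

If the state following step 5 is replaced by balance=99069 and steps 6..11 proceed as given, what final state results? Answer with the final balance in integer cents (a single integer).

22760

state after step 5 := balance=99069
6 | pay 14087 | balance=86408
7 | pay 13851 | balance=73801
8 | pay 13066 | balance=61797
9 | pay 13941 | balance=48745
10 | pay 14936 | balance=34510
11 | pay 12246 | balance=22760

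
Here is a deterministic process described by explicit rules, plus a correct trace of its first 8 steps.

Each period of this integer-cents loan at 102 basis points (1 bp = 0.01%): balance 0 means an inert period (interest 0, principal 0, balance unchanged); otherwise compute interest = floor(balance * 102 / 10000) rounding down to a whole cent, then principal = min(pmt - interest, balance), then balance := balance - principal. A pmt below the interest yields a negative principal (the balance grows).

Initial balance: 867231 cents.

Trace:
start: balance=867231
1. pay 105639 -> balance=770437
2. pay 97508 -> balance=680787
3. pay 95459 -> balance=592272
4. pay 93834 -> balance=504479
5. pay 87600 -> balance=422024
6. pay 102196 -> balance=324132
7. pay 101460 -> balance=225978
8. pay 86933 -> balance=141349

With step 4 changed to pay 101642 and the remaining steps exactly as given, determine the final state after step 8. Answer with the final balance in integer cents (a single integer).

133218

(re-executing from step 4 with the substitution; state before step 4: balance=592272)
4. pay 101642 -> balance=496671
5. pay 87600 -> balance=414137
6. pay 102196 -> balance=316165
7. pay 101460 -> balance=217929
8. pay 86933 -> balance=133218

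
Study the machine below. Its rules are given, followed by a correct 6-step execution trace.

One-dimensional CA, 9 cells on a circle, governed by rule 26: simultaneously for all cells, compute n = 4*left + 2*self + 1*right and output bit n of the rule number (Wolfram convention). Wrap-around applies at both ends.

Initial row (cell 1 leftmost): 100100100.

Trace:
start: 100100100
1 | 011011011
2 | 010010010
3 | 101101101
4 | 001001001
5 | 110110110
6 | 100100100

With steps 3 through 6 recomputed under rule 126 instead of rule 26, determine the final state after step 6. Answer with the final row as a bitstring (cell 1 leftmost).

000000000

(re-executing steps 3..6 under rule 126; state before step 3: 010010010)
3 | 111111111
4 | 000000000
5 | 000000000
6 | 000000000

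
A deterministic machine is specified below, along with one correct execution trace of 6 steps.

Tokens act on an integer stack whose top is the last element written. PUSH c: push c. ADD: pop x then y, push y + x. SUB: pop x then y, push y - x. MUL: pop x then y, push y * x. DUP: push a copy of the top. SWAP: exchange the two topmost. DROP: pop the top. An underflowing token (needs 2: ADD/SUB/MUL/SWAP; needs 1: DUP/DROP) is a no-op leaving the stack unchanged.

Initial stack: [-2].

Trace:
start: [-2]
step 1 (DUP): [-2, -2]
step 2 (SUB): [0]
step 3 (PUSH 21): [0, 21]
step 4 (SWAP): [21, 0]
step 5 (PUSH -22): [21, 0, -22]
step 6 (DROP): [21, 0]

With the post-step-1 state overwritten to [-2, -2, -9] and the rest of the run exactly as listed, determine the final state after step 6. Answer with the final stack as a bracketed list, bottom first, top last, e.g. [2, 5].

state after step 1 := [-2, -2, -9]
step 2 (SUB): [-2, 7]
step 3 (PUSH 21): [-2, 7, 21]
step 4 (SWAP): [-2, 21, 7]
step 5 (PUSH -22): [-2, 21, 7, -22]
step 6 (DROP): [-2, 21, 7]

[-2, 21, 7]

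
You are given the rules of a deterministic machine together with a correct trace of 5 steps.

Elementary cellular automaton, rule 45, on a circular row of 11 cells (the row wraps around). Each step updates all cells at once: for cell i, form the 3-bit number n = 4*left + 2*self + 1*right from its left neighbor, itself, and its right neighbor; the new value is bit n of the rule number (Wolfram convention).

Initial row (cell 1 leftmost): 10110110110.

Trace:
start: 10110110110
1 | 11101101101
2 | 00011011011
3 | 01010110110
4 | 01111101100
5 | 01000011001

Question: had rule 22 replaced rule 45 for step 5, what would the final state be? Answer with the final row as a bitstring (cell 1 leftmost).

(re-executing step 5 under rule 22; state before step 5: 01111101100)
5 | 10000000010

10000000010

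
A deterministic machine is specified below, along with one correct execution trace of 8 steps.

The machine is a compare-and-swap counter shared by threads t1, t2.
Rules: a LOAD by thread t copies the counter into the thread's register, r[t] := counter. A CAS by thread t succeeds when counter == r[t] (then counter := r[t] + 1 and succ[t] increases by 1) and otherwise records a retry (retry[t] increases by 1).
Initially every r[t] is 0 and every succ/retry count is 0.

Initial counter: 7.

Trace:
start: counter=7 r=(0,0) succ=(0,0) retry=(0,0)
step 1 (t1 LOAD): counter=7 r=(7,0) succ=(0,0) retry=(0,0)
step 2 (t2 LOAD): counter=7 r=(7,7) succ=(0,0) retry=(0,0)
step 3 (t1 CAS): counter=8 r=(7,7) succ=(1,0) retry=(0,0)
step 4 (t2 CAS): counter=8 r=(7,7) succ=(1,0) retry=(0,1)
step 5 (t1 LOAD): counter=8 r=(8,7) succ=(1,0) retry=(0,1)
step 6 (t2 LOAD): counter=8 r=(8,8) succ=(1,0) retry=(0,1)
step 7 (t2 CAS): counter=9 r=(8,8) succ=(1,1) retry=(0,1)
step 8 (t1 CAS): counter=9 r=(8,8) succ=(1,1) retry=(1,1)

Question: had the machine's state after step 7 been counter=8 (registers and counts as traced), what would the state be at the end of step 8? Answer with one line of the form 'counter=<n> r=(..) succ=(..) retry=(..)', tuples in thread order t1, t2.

counter=9 r=(8,8) succ=(2,1) retry=(0,1)

state after step 7 := counter=8 r=(8,8) succ=(1,1) retry=(0,1)
step 8 (t1 CAS): counter=9 r=(8,8) succ=(2,1) retry=(0,1)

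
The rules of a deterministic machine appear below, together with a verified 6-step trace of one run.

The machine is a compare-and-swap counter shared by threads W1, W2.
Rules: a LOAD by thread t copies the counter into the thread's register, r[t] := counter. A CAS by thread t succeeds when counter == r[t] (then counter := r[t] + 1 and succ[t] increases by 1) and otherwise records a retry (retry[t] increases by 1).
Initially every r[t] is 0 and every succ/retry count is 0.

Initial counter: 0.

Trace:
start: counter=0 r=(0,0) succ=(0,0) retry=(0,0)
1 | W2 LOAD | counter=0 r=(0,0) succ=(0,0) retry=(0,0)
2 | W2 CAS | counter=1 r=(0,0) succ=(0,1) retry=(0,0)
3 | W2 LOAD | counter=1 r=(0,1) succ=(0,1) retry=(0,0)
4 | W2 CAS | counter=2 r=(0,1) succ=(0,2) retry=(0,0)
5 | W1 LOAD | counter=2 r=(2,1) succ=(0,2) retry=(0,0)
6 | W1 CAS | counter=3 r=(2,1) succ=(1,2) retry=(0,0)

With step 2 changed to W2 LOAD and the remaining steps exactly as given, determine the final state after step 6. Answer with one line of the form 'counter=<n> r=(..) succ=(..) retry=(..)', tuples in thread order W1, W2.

(re-executing from step 2 with the substitution; state before step 2: counter=0 r=(0,0) succ=(0,0) retry=(0,0))
2 | W2 LOAD | counter=0 r=(0,0) succ=(0,0) retry=(0,0)
3 | W2 LOAD | counter=0 r=(0,0) succ=(0,0) retry=(0,0)
4 | W2 CAS | counter=1 r=(0,0) succ=(0,1) retry=(0,0)
5 | W1 LOAD | counter=1 r=(1,0) succ=(0,1) retry=(0,0)
6 | W1 CAS | counter=2 r=(1,0) succ=(1,1) retry=(0,0)

counter=2 r=(1,0) succ=(1,1) retry=(0,0)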